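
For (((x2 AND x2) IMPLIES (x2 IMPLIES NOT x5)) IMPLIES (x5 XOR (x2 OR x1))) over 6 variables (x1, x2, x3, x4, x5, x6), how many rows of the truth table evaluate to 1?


Formula: (((x2 AND x2) IMPLIES (x2 IMPLIES NOT x5)) IMPLIES (x5 XOR (x2 OR x1))) over 6 vars (64 rows)
Evaluate each row (x1, x2, x3, x4, x5, x6 as bits, MSB first):
  row 0 [000000]: (((0 AND 0) IMPLIES (0 IMPLIES NOT 0)) IMPLIES (0 XOR (0 OR 0))) -> 0
  row 1 [000001]: (((0 AND 0) IMPLIES (0 IMPLIES NOT 0)) IMPLIES (0 XOR (0 OR 0))) -> 0
  row 2 [000010]: (((0 AND 0) IMPLIES (0 IMPLIES NOT 1)) IMPLIES (1 XOR (0 OR 0))) -> 1
  row 3 [000011]: (((0 AND 0) IMPLIES (0 IMPLIES NOT 1)) IMPLIES (1 XOR (0 OR 0))) -> 1
  row 4 [000100]: (((0 AND 0) IMPLIES (0 IMPLIES NOT 0)) IMPLIES (0 XOR (0 OR 0))) -> 0
  (every remaining row is evaluated the same way; all 64 results are listed next)
Full result column, 8 rows per line (x1,x2,x3 fixed per line; x4,x5,x6 runs 000..111 left to right):
  rows 0-7 [x1,x2,x3=000]: 00110011  (ones: 4)
  rows 8-15 [x1,x2,x3=001]: 00110011  (ones: 4)
  rows 16-23 [x1,x2,x3=010]: 11111111  (ones: 8)
  rows 24-31 [x1,x2,x3=011]: 11111111  (ones: 8)
  rows 32-39 [x1,x2,x3=100]: 11001100  (ones: 4)
  rows 40-47 [x1,x2,x3=101]: 11001100  (ones: 4)
  rows 48-55 [x1,x2,x3=110]: 11111111  (ones: 8)
  rows 56-63 [x1,x2,x3=111]: 11111111  (ones: 8)
Count of 1-rows = 4+4+8+8+4+4+8+8 = 48

48


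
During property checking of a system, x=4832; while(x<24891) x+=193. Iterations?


Step 1: x goes from 4832 toward 24891 by 193; the body runs while x<24891, so iterations = ceil((bound-start)/step)
Step 2: Distance=20059
Step 3: ceil(20059/193)=104

104


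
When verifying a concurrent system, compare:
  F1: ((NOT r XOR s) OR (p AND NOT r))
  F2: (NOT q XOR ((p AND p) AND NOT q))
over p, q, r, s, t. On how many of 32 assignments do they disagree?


F1 = ((NOT r XOR s) OR (p AND NOT r))
F2 = (NOT q XOR ((p AND p) AND NOT q))
Evaluate both on each of 32 rows (bits = p,q,r,s,t):
  row 0 [00000]: F1=1 F2=1 -> 0
  row 1 [00001]: F1=1 F2=1 -> 0
  row 2 [00010]: F1=0 F2=1 (differ) -> 1
  row 3 [00011]: F1=0 F2=1 (differ) -> 1
  row 4 [00100]: F1=0 F2=1 (differ) -> 1
  row 5 [00101]: F1=0 F2=1 (differ) -> 1
  row 6 [00110]: F1=1 F2=1 -> 0
  row 7 [00111]: F1=1 F2=1 -> 0
  row 8 [01000]: F1=1 F2=0 (differ) -> 1
  row 9 [01001]: F1=1 F2=0 (differ) -> 1
  row 10 [01010]: F1=0 F2=0 -> 0
  row 11 [01011]: F1=0 F2=0 -> 0
  row 12 [01100]: F1=0 F2=0 -> 0
  row 13 [01101]: F1=0 F2=0 -> 0
  row 14 [01110]: F1=1 F2=0 (differ) -> 1
  row 15 [01111]: F1=1 F2=0 (differ) -> 1
  row 16 [10000]: F1=1 F2=0 (differ) -> 1
  row 17 [10001]: F1=1 F2=0 (differ) -> 1
  row 18 [10010]: F1=1 F2=0 (differ) -> 1
  row 19 [10011]: F1=1 F2=0 (differ) -> 1
  row 20 [10100]: F1=0 F2=0 -> 0
  row 21 [10101]: F1=0 F2=0 -> 0
  row 22 [10110]: F1=1 F2=0 (differ) -> 1
  row 23 [10111]: F1=1 F2=0 (differ) -> 1
  row 24 [11000]: F1=1 F2=0 (differ) -> 1
  row 25 [11001]: F1=1 F2=0 (differ) -> 1
  row 26 [11010]: F1=1 F2=0 (differ) -> 1
  row 27 [11011]: F1=1 F2=0 (differ) -> 1
  row 28 [11100]: F1=0 F2=0 -> 0
  row 29 [11101]: F1=0 F2=0 -> 0
  row 30 [11110]: F1=1 F2=0 (differ) -> 1
  row 31 [11111]: F1=1 F2=0 (differ) -> 1
Full result column, 8 rows per line (p,q fixed per line; r,s,t runs 000..111 left to right):
  rows 0-7 [p,q=00]: 00111100  (ones: 4)
  rows 8-15 [p,q=01]: 11000011  (ones: 4)
  rows 16-23 [p,q=10]: 11110011  (ones: 6)
  rows 24-31 [p,q=11]: 11110011  (ones: 6)
Disagreements = 4+4+6+6 = 20

20


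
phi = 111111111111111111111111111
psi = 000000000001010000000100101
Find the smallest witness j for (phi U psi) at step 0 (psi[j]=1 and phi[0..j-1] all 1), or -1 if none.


(phi U psi) at 0: need smallest j with psi[j]=1 and phi[i]=1 for all i in [0,j).
Scan from step 0:
  step 0: phi=1, psi=0 -> continue
  step 1: phi=1, psi=0 -> continue
  step 2: phi=1, psi=0 -> continue
  step 3: phi=1, psi=0 -> continue
  step 11: psi=1 and phi held for [0,11) -> witness found
Witness step = 11

11


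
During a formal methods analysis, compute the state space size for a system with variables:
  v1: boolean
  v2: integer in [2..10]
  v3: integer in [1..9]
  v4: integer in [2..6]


State space = product of domain sizes of all variables.
Domain sizes:
  v1 (boolean): 2
  v2 (integer in [2..10]): 9
  v3 (integer in [1..9]): 9
  v4 (integer in [2..6]): 5
Product = 2 * 9 * 9 * 5 = 810

810


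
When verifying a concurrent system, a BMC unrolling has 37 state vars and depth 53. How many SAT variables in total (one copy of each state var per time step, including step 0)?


BMC unrolls to depth k, creating one copy of each state var for steps 0..k.
Step count = 53 + 1 = 54 (steps 0 through 53)
Vars per step = 37
Total = 37 * 54 = 1998

1998


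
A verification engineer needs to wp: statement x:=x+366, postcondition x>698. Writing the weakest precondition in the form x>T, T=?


Formula: wp(x:=E, P) = P[E/x] (substitute E for x in postcondition)
Step 1: Postcondition: x>698
Step 2: Substitute x+366 for x: x+366>698
Step 3: Solve for x: x > 698-366 = 332

332


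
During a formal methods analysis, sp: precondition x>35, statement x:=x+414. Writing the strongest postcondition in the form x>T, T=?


Formula: sp(P, x:=E) = exists old_x. (x = E[old_x/x]) AND P[old_x/x] (old_x is the value of x before the assignment; eliminate old_x by solving x = E[old_x/x] for old_x)
Step 1: Precondition P: x>35, i.e. old_x > 35
Step 2: Assignment gives x = old_x + 414, so old_x = x - 414
Step 3: Substitute into P: x - 414 > 35
Step 4: Simplify: x > 35+414 = 449

449


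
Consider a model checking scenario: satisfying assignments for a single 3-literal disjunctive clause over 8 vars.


Step 1: Total=2^8=256
Step 2: Unsat when all 3 false: 2^5=32
Step 3: Sat=256-32=224

224


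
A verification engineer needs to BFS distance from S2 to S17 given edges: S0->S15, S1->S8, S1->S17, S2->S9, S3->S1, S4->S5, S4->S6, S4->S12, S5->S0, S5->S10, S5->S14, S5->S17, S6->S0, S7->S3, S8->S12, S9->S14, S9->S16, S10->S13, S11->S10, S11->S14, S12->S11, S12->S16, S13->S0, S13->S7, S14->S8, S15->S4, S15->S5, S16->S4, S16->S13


BFS layer-by-layer from S2:
  dist 0: {S2}
  dist 1: {S9}
  dist 2: {S14, S16}
  dist 3: {S4, S8, S13}
  dist 4: {S0, S5, S6, S7, S12}
  dist 5: {S3, S10, S11, S15, S17}
  -> S17 reached at distance 5
Shortest path length = 5

5


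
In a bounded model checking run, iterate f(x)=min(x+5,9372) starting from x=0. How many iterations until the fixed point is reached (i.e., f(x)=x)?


Step 1: x=0, cap=9372, increment=5
Step 2: x grows by 5 each step until capped at 9372; fixed point is x=9372
Step 3: iterations = ceil(9372/5) = 1875

1875


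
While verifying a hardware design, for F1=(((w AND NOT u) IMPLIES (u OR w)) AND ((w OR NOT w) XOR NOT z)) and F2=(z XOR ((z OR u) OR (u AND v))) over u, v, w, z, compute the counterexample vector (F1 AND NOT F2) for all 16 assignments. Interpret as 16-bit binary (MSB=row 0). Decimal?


F1 = (((w AND NOT u) IMPLIES (u OR w)) AND ((w OR NOT w) XOR NOT z))
F2 = (z XOR ((z OR u) OR (u AND v)))
Counterexample to F1=>F2 is where F1=1 and F2=0.
Evaluate each row (bits = u,v,w,z, MSB first):
  row 0 [0000]: F1=0 F2=0 -> F1&~F2 -> 0
  row 1 [0001]: F1=1 F2=0 -> F1&~F2 -> 1
  row 2 [0010]: F1=0 F2=0 -> F1&~F2 -> 0
  row 3 [0011]: F1=1 F2=0 -> F1&~F2 -> 1
  row 4 [0100]: F1=0 F2=0 -> F1&~F2 -> 0
  row 5 [0101]: F1=1 F2=0 -> F1&~F2 -> 1
  row 6 [0110]: F1=0 F2=0 -> F1&~F2 -> 0
  row 7 [0111]: F1=1 F2=0 -> F1&~F2 -> 1
  row 8 [1000]: F1=0 F2=1 -> F1&~F2 -> 0
  row 9 [1001]: F1=1 F2=0 -> F1&~F2 -> 1
  row 10 [1010]: F1=0 F2=1 -> F1&~F2 -> 0
  row 11 [1011]: F1=1 F2=0 -> F1&~F2 -> 1
  row 12 [1100]: F1=0 F2=1 -> F1&~F2 -> 0
  row 13 [1101]: F1=1 F2=0 -> F1&~F2 -> 1
  row 14 [1110]: F1=0 F2=1 -> F1&~F2 -> 0
  row 15 [1111]: F1=1 F2=0 -> F1&~F2 -> 1
Full result column, 4 rows per line (u,v fixed per line; w,z runs 00..11 left to right):
  rows 0-3 [u,v=00]: 0101  = hex 5
  rows 4-7 [u,v=01]: 0101  = hex 5
  rows 8-11 [u,v=10]: 0101  = hex 5
  rows 12-15 [u,v=11]: 0101  = hex 5
Counterexample vector (row 0 .. row 15) = 0101010101010101
Output column grouped in 4s = 0101 0101 0101 0101 = 0x5555
Convert to decimal digit by digit (value = value*16 + digit):
  5 -> 5
  5*16 + 5 = 85
  85*16 + 5 = 1365
  1365*16 + 5 = 21845
Decimal = 21845

21845


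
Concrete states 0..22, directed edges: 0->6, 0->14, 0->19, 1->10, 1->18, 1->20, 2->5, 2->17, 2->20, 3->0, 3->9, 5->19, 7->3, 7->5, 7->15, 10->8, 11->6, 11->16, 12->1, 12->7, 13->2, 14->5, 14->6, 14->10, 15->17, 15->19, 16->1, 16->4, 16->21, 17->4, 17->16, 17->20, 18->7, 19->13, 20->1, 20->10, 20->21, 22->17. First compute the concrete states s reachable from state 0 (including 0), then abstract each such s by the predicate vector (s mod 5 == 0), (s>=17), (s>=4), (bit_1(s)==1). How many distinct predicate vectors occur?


BFS from 0:
Concrete reachable: {0, 1, 2, 3, 4, 5, 6, 7, 8, 9, 10, 13, 14, 15, 16, 17, 18, 19, 20, 21}
Abstract via predicates (s mod 5 == 0), (s>=17), (s>=4), (bit_1(s)==1):
  (0,0,0,0) <- {1}
  (0,0,0,1) <- {2, 3}
  (0,0,1,0) <- {4, 8, 9, 13, 16}
  (0,0,1,1) <- {6, 7, 14}
  (0,1,1,0) <- {17, 21}
  (0,1,1,1) <- {18, 19}
  (1,0,0,0) <- {0}
  (1,0,1,0) <- {5}
  (1,0,1,1) <- {10, 15}
  (1,1,1,0) <- {20}
Distinct abstract states = 10

10


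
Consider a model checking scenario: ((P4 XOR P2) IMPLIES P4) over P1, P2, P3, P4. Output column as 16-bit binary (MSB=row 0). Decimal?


Formula: ((P4 XOR P2) IMPLIES P4) over P1, P2, P3, P4 (16 rows)
Evaluate each row (bits = P1,P2,P3,P4, MSB first):
  row 0 [0000]: ((0 XOR 0) IMPLIES 0) -> 1
  row 1 [0001]: ((1 XOR 0) IMPLIES 1) -> 1
  row 2 [0010]: ((0 XOR 0) IMPLIES 0) -> 1
  row 3 [0011]: ((1 XOR 0) IMPLIES 1) -> 1
  row 4 [0100]: ((0 XOR 1) IMPLIES 0) -> 0
  row 5 [0101]: ((1 XOR 1) IMPLIES 1) -> 1
  row 6 [0110]: ((0 XOR 1) IMPLIES 0) -> 0
  row 7 [0111]: ((1 XOR 1) IMPLIES 1) -> 1
  row 8 [1000]: ((0 XOR 0) IMPLIES 0) -> 1
  row 9 [1001]: ((1 XOR 0) IMPLIES 1) -> 1
  row 10 [1010]: ((0 XOR 0) IMPLIES 0) -> 1
  row 11 [1011]: ((1 XOR 0) IMPLIES 1) -> 1
  row 12 [1100]: ((0 XOR 1) IMPLIES 0) -> 0
  row 13 [1101]: ((1 XOR 1) IMPLIES 1) -> 1
  row 14 [1110]: ((0 XOR 1) IMPLIES 0) -> 0
  row 15 [1111]: ((1 XOR 1) IMPLIES 1) -> 1
Full result column, 4 rows per line (P1,P2 fixed per line; P3,P4 runs 00..11 left to right):
  rows 0-3 [P1,P2=00]: 1111  = hex F
  rows 4-7 [P1,P2=01]: 0101  = hex 5
  rows 8-11 [P1,P2=10]: 1111  = hex F
  rows 12-15 [P1,P2=11]: 0101  = hex 5
Output column (row 0 .. row 15) = 1111010111110101
Output column grouped in 4s = 1111 0101 1111 0101 = 0xF5F5
Convert to decimal digit by digit (value = value*16 + digit):
  F -> 15
  15*16 + 5 = 245
  245*16 + 15 (F) = 3935
  3935*16 + 5 = 62965
Decimal = 62965

62965


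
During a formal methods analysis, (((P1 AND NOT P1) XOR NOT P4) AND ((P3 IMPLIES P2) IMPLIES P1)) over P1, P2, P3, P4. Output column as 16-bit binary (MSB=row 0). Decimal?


Formula: (((P1 AND NOT P1) XOR NOT P4) AND ((P3 IMPLIES P2) IMPLIES P1)) over P1, P2, P3, P4 (16 rows)
Evaluate each row (bits = P1,P2,P3,P4, MSB first):
  row 0 [0000]: (((0 AND NOT 0) XOR NOT 0) AND ((0 IMPLIES 0) IMPLIES 0)) -> 0
  row 1 [0001]: (((0 AND NOT 0) XOR NOT 1) AND ((0 IMPLIES 0) IMPLIES 0)) -> 0
  row 2 [0010]: (((0 AND NOT 0) XOR NOT 0) AND ((1 IMPLIES 0) IMPLIES 0)) -> 1
  row 3 [0011]: (((0 AND NOT 0) XOR NOT 1) AND ((1 IMPLIES 0) IMPLIES 0)) -> 0
  row 4 [0100]: (((0 AND NOT 0) XOR NOT 0) AND ((0 IMPLIES 1) IMPLIES 0)) -> 0
  row 5 [0101]: (((0 AND NOT 0) XOR NOT 1) AND ((0 IMPLIES 1) IMPLIES 0)) -> 0
  row 6 [0110]: (((0 AND NOT 0) XOR NOT 0) AND ((1 IMPLIES 1) IMPLIES 0)) -> 0
  row 7 [0111]: (((0 AND NOT 0) XOR NOT 1) AND ((1 IMPLIES 1) IMPLIES 0)) -> 0
  row 8 [1000]: (((1 AND NOT 1) XOR NOT 0) AND ((0 IMPLIES 0) IMPLIES 1)) -> 1
  row 9 [1001]: (((1 AND NOT 1) XOR NOT 1) AND ((0 IMPLIES 0) IMPLIES 1)) -> 0
  row 10 [1010]: (((1 AND NOT 1) XOR NOT 0) AND ((1 IMPLIES 0) IMPLIES 1)) -> 1
  row 11 [1011]: (((1 AND NOT 1) XOR NOT 1) AND ((1 IMPLIES 0) IMPLIES 1)) -> 0
  row 12 [1100]: (((1 AND NOT 1) XOR NOT 0) AND ((0 IMPLIES 1) IMPLIES 1)) -> 1
  row 13 [1101]: (((1 AND NOT 1) XOR NOT 1) AND ((0 IMPLIES 1) IMPLIES 1)) -> 0
  row 14 [1110]: (((1 AND NOT 1) XOR NOT 0) AND ((1 IMPLIES 1) IMPLIES 1)) -> 1
  row 15 [1111]: (((1 AND NOT 1) XOR NOT 1) AND ((1 IMPLIES 1) IMPLIES 1)) -> 0
Full result column, 4 rows per line (P1,P2 fixed per line; P3,P4 runs 00..11 left to right):
  rows 0-3 [P1,P2=00]: 0010  = hex 2
  rows 4-7 [P1,P2=01]: 0000  = hex 0
  rows 8-11 [P1,P2=10]: 1010  = hex A
  rows 12-15 [P1,P2=11]: 1010  = hex A
Output column (row 0 .. row 15) = 0010000010101010
Output column grouped in 4s = 0010 0000 1010 1010 = 0x20AA
Convert to decimal digit by digit (value = value*16 + digit):
  2 -> 2
  2*16 + 0 = 32
  32*16 + 10 (A) = 522
  522*16 + 10 (A) = 8362
Decimal = 8362

8362


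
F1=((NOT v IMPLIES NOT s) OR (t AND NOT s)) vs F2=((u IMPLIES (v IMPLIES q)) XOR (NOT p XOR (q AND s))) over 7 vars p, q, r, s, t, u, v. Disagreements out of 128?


F1 = ((NOT v IMPLIES NOT s) OR (t AND NOT s))
F2 = ((u IMPLIES (v IMPLIES q)) XOR (NOT p XOR (q AND s)))
Evaluate both on each of 128 rows (bits = p,q,r,s,t,u,v):
  row 0 [0000000]: F1=1 F2=0 (differ) -> 1
  row 1 [0000001]: F1=1 F2=0 (differ) -> 1
  row 2 [0000010]: F1=1 F2=0 (differ) -> 1
  row 3 [0000011]: F1=1 F2=1 -> 0
  row 4 [0000100]: F1=1 F2=0 (differ) -> 1
  (every remaining row is evaluated the same way; all 128 results are listed next)
Full result column, 8 rows per line (p,q,r,s fixed per line; t,u,v runs 000..111 left to right):
  rows 0-7 [p,q,r,s=0000]: 11101110  (ones: 6)
  rows 8-15 [p,q,r,s=0001]: 01000100  (ones: 2)
  rows 16-23 [p,q,r,s=0010]: 11101110  (ones: 6)
  rows 24-31 [p,q,r,s=0011]: 01000100  (ones: 2)
  rows 32-39 [p,q,r,s=0100]: 11111111  (ones: 8)
  rows 40-47 [p,q,r,s=0101]: 10101010  (ones: 4)
  rows 48-55 [p,q,r,s=0110]: 11111111  (ones: 8)
  rows 56-63 [p,q,r,s=0111]: 10101010  (ones: 4)
  rows 64-71 [p,q,r,s=1000]: 00010001  (ones: 2)
  rows 72-79 [p,q,r,s=1001]: 10111011  (ones: 6)
  rows 80-87 [p,q,r,s=1010]: 00010001  (ones: 2)
  rows 88-95 [p,q,r,s=1011]: 10111011  (ones: 6)
  rows 96-103 [p,q,r,s=1100]: 00000000  (ones: 0)
  rows 104-111 [p,q,r,s=1101]: 01010101  (ones: 4)
  rows 112-119 [p,q,r,s=1110]: 00000000  (ones: 0)
  rows 120-127 [p,q,r,s=1111]: 01010101  (ones: 4)
Disagreements = 6+2+6+2+8+4+8+4+2+6+2+6+0+4+0+4 = 64

64


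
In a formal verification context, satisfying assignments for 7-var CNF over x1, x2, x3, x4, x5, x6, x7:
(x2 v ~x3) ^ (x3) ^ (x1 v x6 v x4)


CNF with 3 clauses over 7 vars (128 assignments).
An assignment satisfies CNF iff every clause has >=1 true literal.
Check each row (bits = x1,x2,x3,x4,x5,x6,x7; clause T/F shown):
  row 0 [0000000]: clauses=TFF -> 0
  row 1 [0000001]: clauses=TFF -> 0
  row 2 [0000010]: clauses=TFT -> 0
  row 3 [0000011]: clauses=TFT -> 0
  row 4 [0000100]: clauses=TFF -> 0
  (every remaining row is evaluated the same way; all 128 results are listed next)
Full result column, 8 rows per line (x1,x2,x3,x4 fixed per line; x5,x6,x7 runs 000..111 left to right):
  rows 0-7 [x1,x2,x3,x4=0000]: 00000000  (ones: 0)
  rows 8-15 [x1,x2,x3,x4=0001]: 00000000  (ones: 0)
  rows 16-23 [x1,x2,x3,x4=0010]: 00000000  (ones: 0)
  rows 24-31 [x1,x2,x3,x4=0011]: 00000000  (ones: 0)
  rows 32-39 [x1,x2,x3,x4=0100]: 00000000  (ones: 0)
  rows 40-47 [x1,x2,x3,x4=0101]: 00000000  (ones: 0)
  rows 48-55 [x1,x2,x3,x4=0110]: 00110011  (ones: 4)
  rows 56-63 [x1,x2,x3,x4=0111]: 11111111  (ones: 8)
  rows 64-71 [x1,x2,x3,x4=1000]: 00000000  (ones: 0)
  rows 72-79 [x1,x2,x3,x4=1001]: 00000000  (ones: 0)
  rows 80-87 [x1,x2,x3,x4=1010]: 00000000  (ones: 0)
  rows 88-95 [x1,x2,x3,x4=1011]: 00000000  (ones: 0)
  rows 96-103 [x1,x2,x3,x4=1100]: 00000000  (ones: 0)
  rows 104-111 [x1,x2,x3,x4=1101]: 00000000  (ones: 0)
  rows 112-119 [x1,x2,x3,x4=1110]: 11111111  (ones: 8)
  rows 120-127 [x1,x2,x3,x4=1111]: 11111111  (ones: 8)
Satisfying assignments = 0+0+0+0+0+0+4+8+0+0+0+0+0+0+8+8 = 28

28


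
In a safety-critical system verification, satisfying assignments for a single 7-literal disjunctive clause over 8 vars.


Step 1: Total=2^8=256
Step 2: Unsat when all 7 false: 2^1=2
Step 3: Sat=256-2=254

254


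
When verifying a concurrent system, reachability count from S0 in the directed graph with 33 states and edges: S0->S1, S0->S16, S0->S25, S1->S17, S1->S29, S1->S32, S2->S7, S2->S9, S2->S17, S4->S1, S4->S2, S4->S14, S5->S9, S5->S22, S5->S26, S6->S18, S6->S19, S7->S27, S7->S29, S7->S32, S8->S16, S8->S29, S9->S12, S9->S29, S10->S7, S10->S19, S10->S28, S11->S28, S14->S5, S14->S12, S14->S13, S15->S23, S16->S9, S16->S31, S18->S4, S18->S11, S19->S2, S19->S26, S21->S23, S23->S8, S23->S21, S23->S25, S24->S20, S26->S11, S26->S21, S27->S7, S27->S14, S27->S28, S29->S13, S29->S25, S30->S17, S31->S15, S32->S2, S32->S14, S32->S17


BFS from S0:
  layer 0: {S0}
  layer 1: {S1, S16, S25}
  layer 2: {S9, S17, S29, S31, S32}
  layer 3: {S2, S12, S13, S14, S15}
  layer 4: {S5, S7, S23}
  layer 5: {S8, S21, S22, S26, S27}
  layer 6: {S11, S28}
Reachable set: {S0, S1, S2, S5, S7, S8, S9, S11, S12, S13, S14, S15, S16, S17, S21, S22, S23, S25, S26, S27, S28, S29, S31, S32}
Count = 24

24


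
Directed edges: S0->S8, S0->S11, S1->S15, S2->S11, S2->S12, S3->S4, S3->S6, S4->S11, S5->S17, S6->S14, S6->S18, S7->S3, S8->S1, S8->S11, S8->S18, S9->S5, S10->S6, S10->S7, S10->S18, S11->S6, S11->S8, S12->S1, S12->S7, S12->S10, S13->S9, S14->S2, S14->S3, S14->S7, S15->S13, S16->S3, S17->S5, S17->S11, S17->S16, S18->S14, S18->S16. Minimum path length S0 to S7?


BFS layer-by-layer from S0:
  dist 0: {S0}
  dist 1: {S8, S11}
  dist 2: {S1, S6, S18}
  dist 3: {S14, S15, S16}
  dist 4: {S2, S3, S7, S13}
  -> S7 reached at distance 4
Shortest path length = 4

4


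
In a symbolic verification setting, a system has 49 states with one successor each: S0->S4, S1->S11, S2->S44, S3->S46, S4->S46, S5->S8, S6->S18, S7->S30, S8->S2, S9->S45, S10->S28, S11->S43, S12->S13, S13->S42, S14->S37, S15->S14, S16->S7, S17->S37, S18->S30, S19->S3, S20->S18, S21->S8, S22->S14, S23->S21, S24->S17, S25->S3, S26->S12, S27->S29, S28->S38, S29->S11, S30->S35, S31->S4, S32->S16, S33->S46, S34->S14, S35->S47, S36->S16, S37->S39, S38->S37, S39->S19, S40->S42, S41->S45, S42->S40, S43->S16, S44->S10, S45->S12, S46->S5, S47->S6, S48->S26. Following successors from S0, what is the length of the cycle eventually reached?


Trace from S0 until a state repeats:
  S0 -> S4 -> S46 -> S5 -> S8 -> S2 -> S44 -> S10 -> S28 -> S38 -> S37 -> S39 -> S19 -> S3 -> S46
S46 first seen at step 2, revisited at step 14.
Cycle length = 14 - 2 = 12

12


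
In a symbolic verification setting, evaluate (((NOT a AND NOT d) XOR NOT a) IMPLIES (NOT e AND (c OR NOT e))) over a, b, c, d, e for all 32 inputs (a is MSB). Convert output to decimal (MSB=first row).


Formula: (((NOT a AND NOT d) XOR NOT a) IMPLIES (NOT e AND (c OR NOT e))) over a, b, c, d, e (32 rows)
Evaluate each row (bits = a,b,c,d,e, MSB first):
  row 0 [00000]: (((NOT 0 AND NOT 0) XOR NOT 0) IMPLIES (NOT 0 AND (0 OR NOT 0))) -> 1
  row 1 [00001]: (((NOT 0 AND NOT 0) XOR NOT 0) IMPLIES (NOT 1 AND (0 OR NOT 1))) -> 1
  row 2 [00010]: (((NOT 0 AND NOT 1) XOR NOT 0) IMPLIES (NOT 0 AND (0 OR NOT 0))) -> 1
  row 3 [00011]: (((NOT 0 AND NOT 1) XOR NOT 0) IMPLIES (NOT 1 AND (0 OR NOT 1))) -> 0
  row 4 [00100]: (((NOT 0 AND NOT 0) XOR NOT 0) IMPLIES (NOT 0 AND (1 OR NOT 0))) -> 1
  row 5 [00101]: (((NOT 0 AND NOT 0) XOR NOT 0) IMPLIES (NOT 1 AND (1 OR NOT 1))) -> 1
  row 6 [00110]: (((NOT 0 AND NOT 1) XOR NOT 0) IMPLIES (NOT 0 AND (1 OR NOT 0))) -> 1
  row 7 [00111]: (((NOT 0 AND NOT 1) XOR NOT 0) IMPLIES (NOT 1 AND (1 OR NOT 1))) -> 0
  row 8 [01000]: (((NOT 0 AND NOT 0) XOR NOT 0) IMPLIES (NOT 0 AND (0 OR NOT 0))) -> 1
  row 9 [01001]: (((NOT 0 AND NOT 0) XOR NOT 0) IMPLIES (NOT 1 AND (0 OR NOT 1))) -> 1
  row 10 [01010]: (((NOT 0 AND NOT 1) XOR NOT 0) IMPLIES (NOT 0 AND (0 OR NOT 0))) -> 1
  row 11 [01011]: (((NOT 0 AND NOT 1) XOR NOT 0) IMPLIES (NOT 1 AND (0 OR NOT 1))) -> 0
  row 12 [01100]: (((NOT 0 AND NOT 0) XOR NOT 0) IMPLIES (NOT 0 AND (1 OR NOT 0))) -> 1
  row 13 [01101]: (((NOT 0 AND NOT 0) XOR NOT 0) IMPLIES (NOT 1 AND (1 OR NOT 1))) -> 1
  row 14 [01110]: (((NOT 0 AND NOT 1) XOR NOT 0) IMPLIES (NOT 0 AND (1 OR NOT 0))) -> 1
  row 15 [01111]: (((NOT 0 AND NOT 1) XOR NOT 0) IMPLIES (NOT 1 AND (1 OR NOT 1))) -> 0
  row 16 [10000]: (((NOT 1 AND NOT 0) XOR NOT 1) IMPLIES (NOT 0 AND (0 OR NOT 0))) -> 1
  row 17 [10001]: (((NOT 1 AND NOT 0) XOR NOT 1) IMPLIES (NOT 1 AND (0 OR NOT 1))) -> 1
  row 18 [10010]: (((NOT 1 AND NOT 1) XOR NOT 1) IMPLIES (NOT 0 AND (0 OR NOT 0))) -> 1
  row 19 [10011]: (((NOT 1 AND NOT 1) XOR NOT 1) IMPLIES (NOT 1 AND (0 OR NOT 1))) -> 1
  row 20 [10100]: (((NOT 1 AND NOT 0) XOR NOT 1) IMPLIES (NOT 0 AND (1 OR NOT 0))) -> 1
  row 21 [10101]: (((NOT 1 AND NOT 0) XOR NOT 1) IMPLIES (NOT 1 AND (1 OR NOT 1))) -> 1
  row 22 [10110]: (((NOT 1 AND NOT 1) XOR NOT 1) IMPLIES (NOT 0 AND (1 OR NOT 0))) -> 1
  row 23 [10111]: (((NOT 1 AND NOT 1) XOR NOT 1) IMPLIES (NOT 1 AND (1 OR NOT 1))) -> 1
  row 24 [11000]: (((NOT 1 AND NOT 0) XOR NOT 1) IMPLIES (NOT 0 AND (0 OR NOT 0))) -> 1
  row 25 [11001]: (((NOT 1 AND NOT 0) XOR NOT 1) IMPLIES (NOT 1 AND (0 OR NOT 1))) -> 1
  row 26 [11010]: (((NOT 1 AND NOT 1) XOR NOT 1) IMPLIES (NOT 0 AND (0 OR NOT 0))) -> 1
  row 27 [11011]: (((NOT 1 AND NOT 1) XOR NOT 1) IMPLIES (NOT 1 AND (0 OR NOT 1))) -> 1
  row 28 [11100]: (((NOT 1 AND NOT 0) XOR NOT 1) IMPLIES (NOT 0 AND (1 OR NOT 0))) -> 1
  row 29 [11101]: (((NOT 1 AND NOT 0) XOR NOT 1) IMPLIES (NOT 1 AND (1 OR NOT 1))) -> 1
  row 30 [11110]: (((NOT 1 AND NOT 1) XOR NOT 1) IMPLIES (NOT 0 AND (1 OR NOT 0))) -> 1
  row 31 [11111]: (((NOT 1 AND NOT 1) XOR NOT 1) IMPLIES (NOT 1 AND (1 OR NOT 1))) -> 1
Full result column, 4 rows per line (a,b,c fixed per line; d,e runs 00..11 left to right):
  rows 0-3 [a,b,c=000]: 1110  = hex E
  rows 4-7 [a,b,c=001]: 1110  = hex E
  rows 8-11 [a,b,c=010]: 1110  = hex E
  rows 12-15 [a,b,c=011]: 1110  = hex E
  rows 16-19 [a,b,c=100]: 1111  = hex F
  rows 20-23 [a,b,c=101]: 1111  = hex F
  rows 24-27 [a,b,c=110]: 1111  = hex F
  rows 28-31 [a,b,c=111]: 1111  = hex F
Output column (row 0 .. row 31) = 11101110111011101111111111111111
Output column grouped in 4s = 1110 1110 1110 1110 1111 1111 1111 1111 = 0xEEEEFFFF
Convert to decimal digit by digit (value = value*16 + digit):
  E -> 14
  14*16 + 14 (E) = 238
  238*16 + 14 (E) = 3822
  3822*16 + 14 (E) = 61166
  61166*16 + 15 (F) = 978671
  978671*16 + 15 (F) = 15658751
  15658751*16 + 15 (F) = 250540031
  250540031*16 + 15 (F) = 4008640511
Decimal = 4008640511

4008640511


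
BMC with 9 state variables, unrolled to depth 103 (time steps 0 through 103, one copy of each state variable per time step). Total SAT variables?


BMC unrolls to depth k, creating one copy of each state var for steps 0..k.
Step count = 103 + 1 = 104 (steps 0 through 103)
Vars per step = 9
Total = 9 * 104 = 936

936


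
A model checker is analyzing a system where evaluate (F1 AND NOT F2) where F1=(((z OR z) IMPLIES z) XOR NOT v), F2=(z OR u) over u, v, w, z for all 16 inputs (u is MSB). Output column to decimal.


F1 = (((z OR z) IMPLIES z) XOR NOT v)
F2 = (z OR u)
Counterexample to F1=>F2 is where F1=1 and F2=0.
Evaluate each row (bits = u,v,w,z, MSB first):
  row 0 [0000]: F1=0 F2=0 -> F1&~F2 -> 0
  row 1 [0001]: F1=0 F2=1 -> F1&~F2 -> 0
  row 2 [0010]: F1=0 F2=0 -> F1&~F2 -> 0
  row 3 [0011]: F1=0 F2=1 -> F1&~F2 -> 0
  row 4 [0100]: F1=1 F2=0 -> F1&~F2 -> 1
  row 5 [0101]: F1=1 F2=1 -> F1&~F2 -> 0
  row 6 [0110]: F1=1 F2=0 -> F1&~F2 -> 1
  row 7 [0111]: F1=1 F2=1 -> F1&~F2 -> 0
  row 8 [1000]: F1=0 F2=1 -> F1&~F2 -> 0
  row 9 [1001]: F1=0 F2=1 -> F1&~F2 -> 0
  row 10 [1010]: F1=0 F2=1 -> F1&~F2 -> 0
  row 11 [1011]: F1=0 F2=1 -> F1&~F2 -> 0
  row 12 [1100]: F1=1 F2=1 -> F1&~F2 -> 0
  row 13 [1101]: F1=1 F2=1 -> F1&~F2 -> 0
  row 14 [1110]: F1=1 F2=1 -> F1&~F2 -> 0
  row 15 [1111]: F1=1 F2=1 -> F1&~F2 -> 0
Full result column, 4 rows per line (u,v fixed per line; w,z runs 00..11 left to right):
  rows 0-3 [u,v=00]: 0000  = hex 0
  rows 4-7 [u,v=01]: 1010  = hex A
  rows 8-11 [u,v=10]: 0000  = hex 0
  rows 12-15 [u,v=11]: 0000  = hex 0
Counterexample vector (row 0 .. row 15) = 0000101000000000
Output column grouped in 4s = 0000 1010 0000 0000 = 0x0A00
Convert to decimal digit by digit (value = value*16 + digit):
  0 -> 0
  0*16 + 10 (A) = 10
  10*16 + 0 = 160
  160*16 + 0 = 2560
Decimal = 2560

2560


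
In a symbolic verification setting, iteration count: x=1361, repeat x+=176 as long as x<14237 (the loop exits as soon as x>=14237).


Step 1: x goes from 1361 toward 14237 by 176; the body runs while x<14237, so iterations = ceil((bound-start)/step)
Step 2: Distance=12876
Step 3: ceil(12876/176)=74

74


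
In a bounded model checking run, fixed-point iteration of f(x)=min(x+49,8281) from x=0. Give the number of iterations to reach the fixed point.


Step 1: x=0, cap=8281, increment=49
Step 2: x grows by 49 each step until capped at 8281; fixed point is x=8281
Step 3: iterations = ceil(8281/49) = 169

169


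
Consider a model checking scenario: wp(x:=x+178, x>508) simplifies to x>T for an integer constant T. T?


Formula: wp(x:=E, P) = P[E/x] (substitute E for x in postcondition)
Step 1: Postcondition: x>508
Step 2: Substitute x+178 for x: x+178>508
Step 3: Solve for x: x > 508-178 = 330

330


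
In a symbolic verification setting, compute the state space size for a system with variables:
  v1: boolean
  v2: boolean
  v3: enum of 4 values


State space = product of domain sizes of all variables.
Domain sizes:
  v1 (boolean): 2
  v2 (boolean): 2
  v3 (enum of 4 values): 4
Product = 2 * 2 * 4 = 16

16


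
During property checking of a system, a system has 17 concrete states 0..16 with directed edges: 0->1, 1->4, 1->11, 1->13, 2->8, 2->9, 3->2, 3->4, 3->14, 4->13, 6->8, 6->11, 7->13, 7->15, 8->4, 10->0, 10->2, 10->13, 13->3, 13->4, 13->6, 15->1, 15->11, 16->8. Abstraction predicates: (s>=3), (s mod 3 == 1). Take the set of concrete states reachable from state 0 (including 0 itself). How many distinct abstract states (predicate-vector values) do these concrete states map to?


BFS from 0:
Concrete reachable: {0, 1, 2, 3, 4, 6, 8, 9, 11, 13, 14}
Abstract via predicates (s>=3), (s mod 3 == 1):
  (0,0) <- {0, 2}
  (0,1) <- {1}
  (1,0) <- {3, 6, 8, 9, 11, 14}
  (1,1) <- {4, 13}
Distinct abstract states = 4

4


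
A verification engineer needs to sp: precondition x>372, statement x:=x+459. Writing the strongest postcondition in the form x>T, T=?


Formula: sp(P, x:=E) = exists old_x. (x = E[old_x/x]) AND P[old_x/x] (old_x is the value of x before the assignment; eliminate old_x by solving x = E[old_x/x] for old_x)
Step 1: Precondition P: x>372, i.e. old_x > 372
Step 2: Assignment gives x = old_x + 459, so old_x = x - 459
Step 3: Substitute into P: x - 459 > 372
Step 4: Simplify: x > 372+459 = 831

831


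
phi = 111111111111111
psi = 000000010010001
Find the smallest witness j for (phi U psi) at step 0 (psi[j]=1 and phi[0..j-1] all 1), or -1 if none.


(phi U psi) at 0: need smallest j with psi[j]=1 and phi[i]=1 for all i in [0,j).
Scan from step 0:
  step 0: phi=1, psi=0 -> continue
  step 1: phi=1, psi=0 -> continue
  step 2: phi=1, psi=0 -> continue
  step 3: phi=1, psi=0 -> continue
  step 7: psi=1 and phi held for [0,7) -> witness found
Witness step = 7

7


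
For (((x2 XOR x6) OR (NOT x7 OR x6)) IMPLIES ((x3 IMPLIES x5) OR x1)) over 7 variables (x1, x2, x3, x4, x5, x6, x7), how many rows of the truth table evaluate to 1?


Formula: (((x2 XOR x6) OR (NOT x7 OR x6)) IMPLIES ((x3 IMPLIES x5) OR x1)) over 7 vars (128 rows)
Evaluate each row (x1, x2, x3, x4, x5, x6, x7 as bits, MSB first):
  row 0 [0000000]: (((0 XOR 0) OR (NOT 0 OR 0)) IMPLIES ((0 IMPLIES 0) OR 0)) -> 1
  row 1 [0000001]: (((0 XOR 0) OR (NOT 1 OR 0)) IMPLIES ((0 IMPLIES 0) OR 0)) -> 1
  row 2 [0000010]: (((0 XOR 1) OR (NOT 0 OR 1)) IMPLIES ((0 IMPLIES 0) OR 0)) -> 1
  row 3 [0000011]: (((0 XOR 1) OR (NOT 1 OR 1)) IMPLIES ((0 IMPLIES 0) OR 0)) -> 1
  row 4 [0000100]: (((0 XOR 0) OR (NOT 0 OR 0)) IMPLIES ((0 IMPLIES 1) OR 0)) -> 1
  (every remaining row is evaluated the same way; all 128 results are listed next)
Full result column, 8 rows per line (x1,x2,x3,x4 fixed per line; x5,x6,x7 runs 000..111 left to right):
  rows 0-7 [x1,x2,x3,x4=0000]: 11111111  (ones: 8)
  rows 8-15 [x1,x2,x3,x4=0001]: 11111111  (ones: 8)
  rows 16-23 [x1,x2,x3,x4=0010]: 01001111  (ones: 5)
  rows 24-31 [x1,x2,x3,x4=0011]: 01001111  (ones: 5)
  rows 32-39 [x1,x2,x3,x4=0100]: 11111111  (ones: 8)
  rows 40-47 [x1,x2,x3,x4=0101]: 11111111  (ones: 8)
  rows 48-55 [x1,x2,x3,x4=0110]: 00001111  (ones: 4)
  rows 56-63 [x1,x2,x3,x4=0111]: 00001111  (ones: 4)
  rows 64-71 [x1,x2,x3,x4=1000]: 11111111  (ones: 8)
  rows 72-79 [x1,x2,x3,x4=1001]: 11111111  (ones: 8)
  rows 80-87 [x1,x2,x3,x4=1010]: 11111111  (ones: 8)
  rows 88-95 [x1,x2,x3,x4=1011]: 11111111  (ones: 8)
  rows 96-103 [x1,x2,x3,x4=1100]: 11111111  (ones: 8)
  rows 104-111 [x1,x2,x3,x4=1101]: 11111111  (ones: 8)
  rows 112-119 [x1,x2,x3,x4=1110]: 11111111  (ones: 8)
  rows 120-127 [x1,x2,x3,x4=1111]: 11111111  (ones: 8)
Count of 1-rows = 8+8+5+5+8+8+4+4+8+8+8+8+8+8+8+8 = 114

114


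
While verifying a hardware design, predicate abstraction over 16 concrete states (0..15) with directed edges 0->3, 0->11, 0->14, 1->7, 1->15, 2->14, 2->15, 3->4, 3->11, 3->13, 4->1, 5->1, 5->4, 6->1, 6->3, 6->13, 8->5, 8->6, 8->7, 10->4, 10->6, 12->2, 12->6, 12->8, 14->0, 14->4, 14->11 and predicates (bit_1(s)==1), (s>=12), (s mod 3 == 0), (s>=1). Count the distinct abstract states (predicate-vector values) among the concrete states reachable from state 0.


BFS from 0:
Concrete reachable: {0, 1, 3, 4, 7, 11, 13, 14, 15}
Abstract via predicates (bit_1(s)==1), (s>=12), (s mod 3 == 0), (s>=1):
  (0,0,0,1) <- {1, 4}
  (0,0,1,0) <- {0}
  (0,1,0,1) <- {13}
  (1,0,0,1) <- {7, 11}
  (1,0,1,1) <- {3}
  (1,1,0,1) <- {14}
  (1,1,1,1) <- {15}
Distinct abstract states = 7

7


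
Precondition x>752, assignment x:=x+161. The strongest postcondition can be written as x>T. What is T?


Formula: sp(P, x:=E) = exists old_x. (x = E[old_x/x]) AND P[old_x/x] (old_x is the value of x before the assignment; eliminate old_x by solving x = E[old_x/x] for old_x)
Step 1: Precondition P: x>752, i.e. old_x > 752
Step 2: Assignment gives x = old_x + 161, so old_x = x - 161
Step 3: Substitute into P: x - 161 > 752
Step 4: Simplify: x > 752+161 = 913

913


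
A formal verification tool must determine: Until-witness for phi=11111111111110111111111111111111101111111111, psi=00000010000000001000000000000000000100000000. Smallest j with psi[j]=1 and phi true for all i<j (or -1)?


(phi U psi) at 0: need smallest j with psi[j]=1 and phi[i]=1 for all i in [0,j).
Scan from step 0:
  step 0: phi=1, psi=0 -> continue
  step 1: phi=1, psi=0 -> continue
  step 2: phi=1, psi=0 -> continue
  step 3: phi=1, psi=0 -> continue
  step 6: psi=1 and phi held for [0,6) -> witness found
Witness step = 6

6


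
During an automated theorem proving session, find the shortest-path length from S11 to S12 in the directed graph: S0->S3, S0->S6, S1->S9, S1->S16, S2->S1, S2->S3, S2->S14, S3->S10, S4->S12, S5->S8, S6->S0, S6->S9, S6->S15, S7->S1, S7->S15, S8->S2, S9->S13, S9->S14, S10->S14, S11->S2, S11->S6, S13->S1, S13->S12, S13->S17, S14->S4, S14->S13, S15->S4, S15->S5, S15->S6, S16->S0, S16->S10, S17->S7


BFS layer-by-layer from S11:
  dist 0: {S11}
  dist 1: {S2, S6}
  dist 2: {S0, S1, S3, S9, S14, S15}
  dist 3: {S4, S5, S10, S13, S16}
  dist 4: {S8, S12, S17}
  -> S12 reached at distance 4
Shortest path length = 4

4


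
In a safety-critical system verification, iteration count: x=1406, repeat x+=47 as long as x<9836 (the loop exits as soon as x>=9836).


Step 1: x goes from 1406 toward 9836 by 47; the body runs while x<9836, so iterations = ceil((bound-start)/step)
Step 2: Distance=8430
Step 3: ceil(8430/47)=180

180


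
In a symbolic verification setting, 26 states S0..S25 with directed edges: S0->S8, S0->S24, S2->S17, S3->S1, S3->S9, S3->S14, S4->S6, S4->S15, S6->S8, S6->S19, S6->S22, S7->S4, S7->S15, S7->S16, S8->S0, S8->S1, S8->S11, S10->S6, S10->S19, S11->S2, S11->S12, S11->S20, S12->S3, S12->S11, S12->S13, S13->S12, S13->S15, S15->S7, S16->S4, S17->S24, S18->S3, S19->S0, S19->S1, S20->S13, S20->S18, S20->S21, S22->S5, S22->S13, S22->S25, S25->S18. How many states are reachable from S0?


BFS from S0:
  layer 0: {S0}
  layer 1: {S8, S24}
  layer 2: {S1, S11}
  layer 3: {S2, S12, S20}
  layer 4: {S3, S13, S17, S18, S21}
  layer 5: {S9, S14, S15}
  layer 6: {S7}
  layer 7: {S4, S16}
  layer 8: {S6}
  layer 9: {S19, S22}
  layer 10: {S5, S25}
Reachable set: {S0, S1, S2, S3, S4, S5, S6, S7, S8, S9, S11, S12, S13, S14, S15, S16, S17, S18, S19, S20, S21, S22, S24, S25}
Count = 24

24


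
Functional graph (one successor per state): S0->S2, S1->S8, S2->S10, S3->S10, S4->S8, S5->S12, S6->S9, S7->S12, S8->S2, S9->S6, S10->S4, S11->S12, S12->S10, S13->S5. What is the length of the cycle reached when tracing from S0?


Trace from S0 until a state repeats:
  S0 -> S2 -> S10 -> S4 -> S8 -> S2
S2 first seen at step 1, revisited at step 5.
Cycle length = 5 - 1 = 4

4


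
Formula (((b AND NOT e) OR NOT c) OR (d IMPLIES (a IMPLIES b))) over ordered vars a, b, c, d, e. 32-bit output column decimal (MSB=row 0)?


Formula: (((b AND NOT e) OR NOT c) OR (d IMPLIES (a IMPLIES b))) over a, b, c, d, e (32 rows)
Evaluate each row (bits = a,b,c,d,e, MSB first):
  row 0 [00000]: (((0 AND NOT 0) OR NOT 0) OR (0 IMPLIES (0 IMPLIES 0))) -> 1
  row 1 [00001]: (((0 AND NOT 1) OR NOT 0) OR (0 IMPLIES (0 IMPLIES 0))) -> 1
  row 2 [00010]: (((0 AND NOT 0) OR NOT 0) OR (1 IMPLIES (0 IMPLIES 0))) -> 1
  row 3 [00011]: (((0 AND NOT 1) OR NOT 0) OR (1 IMPLIES (0 IMPLIES 0))) -> 1
  row 4 [00100]: (((0 AND NOT 0) OR NOT 1) OR (0 IMPLIES (0 IMPLIES 0))) -> 1
  row 5 [00101]: (((0 AND NOT 1) OR NOT 1) OR (0 IMPLIES (0 IMPLIES 0))) -> 1
  row 6 [00110]: (((0 AND NOT 0) OR NOT 1) OR (1 IMPLIES (0 IMPLIES 0))) -> 1
  row 7 [00111]: (((0 AND NOT 1) OR NOT 1) OR (1 IMPLIES (0 IMPLIES 0))) -> 1
  row 8 [01000]: (((1 AND NOT 0) OR NOT 0) OR (0 IMPLIES (0 IMPLIES 1))) -> 1
  row 9 [01001]: (((1 AND NOT 1) OR NOT 0) OR (0 IMPLIES (0 IMPLIES 1))) -> 1
  row 10 [01010]: (((1 AND NOT 0) OR NOT 0) OR (1 IMPLIES (0 IMPLIES 1))) -> 1
  row 11 [01011]: (((1 AND NOT 1) OR NOT 0) OR (1 IMPLIES (0 IMPLIES 1))) -> 1
  row 12 [01100]: (((1 AND NOT 0) OR NOT 1) OR (0 IMPLIES (0 IMPLIES 1))) -> 1
  row 13 [01101]: (((1 AND NOT 1) OR NOT 1) OR (0 IMPLIES (0 IMPLIES 1))) -> 1
  row 14 [01110]: (((1 AND NOT 0) OR NOT 1) OR (1 IMPLIES (0 IMPLIES 1))) -> 1
  row 15 [01111]: (((1 AND NOT 1) OR NOT 1) OR (1 IMPLIES (0 IMPLIES 1))) -> 1
  row 16 [10000]: (((0 AND NOT 0) OR NOT 0) OR (0 IMPLIES (1 IMPLIES 0))) -> 1
  row 17 [10001]: (((0 AND NOT 1) OR NOT 0) OR (0 IMPLIES (1 IMPLIES 0))) -> 1
  row 18 [10010]: (((0 AND NOT 0) OR NOT 0) OR (1 IMPLIES (1 IMPLIES 0))) -> 1
  row 19 [10011]: (((0 AND NOT 1) OR NOT 0) OR (1 IMPLIES (1 IMPLIES 0))) -> 1
  row 20 [10100]: (((0 AND NOT 0) OR NOT 1) OR (0 IMPLIES (1 IMPLIES 0))) -> 1
  row 21 [10101]: (((0 AND NOT 1) OR NOT 1) OR (0 IMPLIES (1 IMPLIES 0))) -> 1
  row 22 [10110]: (((0 AND NOT 0) OR NOT 1) OR (1 IMPLIES (1 IMPLIES 0))) -> 0
  row 23 [10111]: (((0 AND NOT 1) OR NOT 1) OR (1 IMPLIES (1 IMPLIES 0))) -> 0
  row 24 [11000]: (((1 AND NOT 0) OR NOT 0) OR (0 IMPLIES (1 IMPLIES 1))) -> 1
  row 25 [11001]: (((1 AND NOT 1) OR NOT 0) OR (0 IMPLIES (1 IMPLIES 1))) -> 1
  row 26 [11010]: (((1 AND NOT 0) OR NOT 0) OR (1 IMPLIES (1 IMPLIES 1))) -> 1
  row 27 [11011]: (((1 AND NOT 1) OR NOT 0) OR (1 IMPLIES (1 IMPLIES 1))) -> 1
  row 28 [11100]: (((1 AND NOT 0) OR NOT 1) OR (0 IMPLIES (1 IMPLIES 1))) -> 1
  row 29 [11101]: (((1 AND NOT 1) OR NOT 1) OR (0 IMPLIES (1 IMPLIES 1))) -> 1
  row 30 [11110]: (((1 AND NOT 0) OR NOT 1) OR (1 IMPLIES (1 IMPLIES 1))) -> 1
  row 31 [11111]: (((1 AND NOT 1) OR NOT 1) OR (1 IMPLIES (1 IMPLIES 1))) -> 1
Full result column, 4 rows per line (a,b,c fixed per line; d,e runs 00..11 left to right):
  rows 0-3 [a,b,c=000]: 1111  = hex F
  rows 4-7 [a,b,c=001]: 1111  = hex F
  rows 8-11 [a,b,c=010]: 1111  = hex F
  rows 12-15 [a,b,c=011]: 1111  = hex F
  rows 16-19 [a,b,c=100]: 1111  = hex F
  rows 20-23 [a,b,c=101]: 1100  = hex C
  rows 24-27 [a,b,c=110]: 1111  = hex F
  rows 28-31 [a,b,c=111]: 1111  = hex F
Output column (row 0 .. row 31) = 11111111111111111111110011111111
Output column grouped in 4s = 1111 1111 1111 1111 1111 1100 1111 1111 = 0xFFFFFCFF
Convert to decimal digit by digit (value = value*16 + digit):
  F -> 15
  15*16 + 15 (F) = 255
  255*16 + 15 (F) = 4095
  4095*16 + 15 (F) = 65535
  65535*16 + 15 (F) = 1048575
  1048575*16 + 12 (C) = 16777212
  16777212*16 + 15 (F) = 268435407
  268435407*16 + 15 (F) = 4294966527
Decimal = 4294966527

4294966527


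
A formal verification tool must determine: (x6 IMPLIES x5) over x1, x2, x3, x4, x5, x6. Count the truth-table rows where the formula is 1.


Formula: (x6 IMPLIES x5) over 6 vars (64 rows)
Evaluate each row (x1, x2, x3, x4, x5, x6 as bits, MSB first):
  row 0 [000000]: (0 IMPLIES 0) -> 1
  row 1 [000001]: (1 IMPLIES 0) -> 0
  row 2 [000010]: (0 IMPLIES 1) -> 1
  row 3 [000011]: (1 IMPLIES 1) -> 1
  row 4 [000100]: (0 IMPLIES 0) -> 1
  (every remaining row is evaluated the same way; all 64 results are listed next)
Full result column, 8 rows per line (x1,x2,x3 fixed per line; x4,x5,x6 runs 000..111 left to right):
  rows 0-7 [x1,x2,x3=000]: 10111011  (ones: 6)
  rows 8-15 [x1,x2,x3=001]: 10111011  (ones: 6)
  rows 16-23 [x1,x2,x3=010]: 10111011  (ones: 6)
  rows 24-31 [x1,x2,x3=011]: 10111011  (ones: 6)
  rows 32-39 [x1,x2,x3=100]: 10111011  (ones: 6)
  rows 40-47 [x1,x2,x3=101]: 10111011  (ones: 6)
  rows 48-55 [x1,x2,x3=110]: 10111011  (ones: 6)
  rows 56-63 [x1,x2,x3=111]: 10111011  (ones: 6)
Count of 1-rows = 6+6+6+6+6+6+6+6 = 48

48


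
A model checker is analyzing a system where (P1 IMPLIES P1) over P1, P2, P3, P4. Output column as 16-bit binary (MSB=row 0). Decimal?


Formula: (P1 IMPLIES P1) over P1, P2, P3, P4 (16 rows)
Evaluate each row (bits = P1,P2,P3,P4, MSB first):
  row 0 [0000]: (0 IMPLIES 0) -> 1
  row 1 [0001]: (0 IMPLIES 0) -> 1
  row 2 [0010]: (0 IMPLIES 0) -> 1
  row 3 [0011]: (0 IMPLIES 0) -> 1
  row 4 [0100]: (0 IMPLIES 0) -> 1
  row 5 [0101]: (0 IMPLIES 0) -> 1
  row 6 [0110]: (0 IMPLIES 0) -> 1
  row 7 [0111]: (0 IMPLIES 0) -> 1
  row 8 [1000]: (1 IMPLIES 1) -> 1
  row 9 [1001]: (1 IMPLIES 1) -> 1
  row 10 [1010]: (1 IMPLIES 1) -> 1
  row 11 [1011]: (1 IMPLIES 1) -> 1
  row 12 [1100]: (1 IMPLIES 1) -> 1
  row 13 [1101]: (1 IMPLIES 1) -> 1
  row 14 [1110]: (1 IMPLIES 1) -> 1
  row 15 [1111]: (1 IMPLIES 1) -> 1
Full result column, 4 rows per line (P1,P2 fixed per line; P3,P4 runs 00..11 left to right):
  rows 0-3 [P1,P2=00]: 1111  = hex F
  rows 4-7 [P1,P2=01]: 1111  = hex F
  rows 8-11 [P1,P2=10]: 1111  = hex F
  rows 12-15 [P1,P2=11]: 1111  = hex F
Output column (row 0 .. row 15) = 1111111111111111
Output column grouped in 4s = 1111 1111 1111 1111 = 0xFFFF
Convert to decimal digit by digit (value = value*16 + digit):
  F -> 15
  15*16 + 15 (F) = 255
  255*16 + 15 (F) = 4095
  4095*16 + 15 (F) = 65535
Decimal = 65535

65535


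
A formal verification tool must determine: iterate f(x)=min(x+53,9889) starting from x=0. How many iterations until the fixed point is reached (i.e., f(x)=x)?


Step 1: x=0, cap=9889, increment=53
Step 2: x grows by 53 each step until capped at 9889; fixed point is x=9889
Step 3: iterations = ceil(9889/53) = 187

187


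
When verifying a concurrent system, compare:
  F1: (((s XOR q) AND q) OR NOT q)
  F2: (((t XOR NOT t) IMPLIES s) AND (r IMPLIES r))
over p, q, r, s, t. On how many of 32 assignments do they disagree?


F1 = (((s XOR q) AND q) OR NOT q)
F2 = (((t XOR NOT t) IMPLIES s) AND (r IMPLIES r))
Evaluate both on each of 32 rows (bits = p,q,r,s,t):
  row 0 [00000]: F1=1 F2=0 (differ) -> 1
  row 1 [00001]: F1=1 F2=0 (differ) -> 1
  row 2 [00010]: F1=1 F2=1 -> 0
  row 3 [00011]: F1=1 F2=1 -> 0
  row 4 [00100]: F1=1 F2=0 (differ) -> 1
  row 5 [00101]: F1=1 F2=0 (differ) -> 1
  row 6 [00110]: F1=1 F2=1 -> 0
  row 7 [00111]: F1=1 F2=1 -> 0
  row 8 [01000]: F1=1 F2=0 (differ) -> 1
  row 9 [01001]: F1=1 F2=0 (differ) -> 1
  row 10 [01010]: F1=0 F2=1 (differ) -> 1
  row 11 [01011]: F1=0 F2=1 (differ) -> 1
  row 12 [01100]: F1=1 F2=0 (differ) -> 1
  row 13 [01101]: F1=1 F2=0 (differ) -> 1
  row 14 [01110]: F1=0 F2=1 (differ) -> 1
  row 15 [01111]: F1=0 F2=1 (differ) -> 1
  row 16 [10000]: F1=1 F2=0 (differ) -> 1
  row 17 [10001]: F1=1 F2=0 (differ) -> 1
  row 18 [10010]: F1=1 F2=1 -> 0
  row 19 [10011]: F1=1 F2=1 -> 0
  row 20 [10100]: F1=1 F2=0 (differ) -> 1
  row 21 [10101]: F1=1 F2=0 (differ) -> 1
  row 22 [10110]: F1=1 F2=1 -> 0
  row 23 [10111]: F1=1 F2=1 -> 0
  row 24 [11000]: F1=1 F2=0 (differ) -> 1
  row 25 [11001]: F1=1 F2=0 (differ) -> 1
  row 26 [11010]: F1=0 F2=1 (differ) -> 1
  row 27 [11011]: F1=0 F2=1 (differ) -> 1
  row 28 [11100]: F1=1 F2=0 (differ) -> 1
  row 29 [11101]: F1=1 F2=0 (differ) -> 1
  row 30 [11110]: F1=0 F2=1 (differ) -> 1
  row 31 [11111]: F1=0 F2=1 (differ) -> 1
Full result column, 8 rows per line (p,q fixed per line; r,s,t runs 000..111 left to right):
  rows 0-7 [p,q=00]: 11001100  (ones: 4)
  rows 8-15 [p,q=01]: 11111111  (ones: 8)
  rows 16-23 [p,q=10]: 11001100  (ones: 4)
  rows 24-31 [p,q=11]: 11111111  (ones: 8)
Disagreements = 4+8+4+8 = 24

24
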